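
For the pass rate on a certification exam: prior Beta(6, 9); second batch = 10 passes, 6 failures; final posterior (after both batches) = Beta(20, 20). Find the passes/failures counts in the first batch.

Sequential conjugate updates are equivalent to a single update on the pooled data, so total successes = posterior α − prior α and total failures = posterior β − prior β.
Total across both batches: 20−6=14 passes, 20−9=11 failures.
Subtract the second batch: 14−10=4 passes and 11−6=5 failures.

4 passes and 5 failures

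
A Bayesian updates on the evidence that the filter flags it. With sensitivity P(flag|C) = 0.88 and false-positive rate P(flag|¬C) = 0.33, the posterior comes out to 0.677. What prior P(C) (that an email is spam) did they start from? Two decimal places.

P(C) = 0.44

In odds form, posterior odds = prior odds × likelihood ratio, so prior odds = posterior odds ÷ LR.
Posterior odds = 0.677/(1−0.677) = 2.0960. LR = 0.88/0.33 = 2.6667.
Prior odds = 2.0960/2.6667 = 0.7860, so P(C) = 0.7860/(1+0.7860) ≈ 0.44.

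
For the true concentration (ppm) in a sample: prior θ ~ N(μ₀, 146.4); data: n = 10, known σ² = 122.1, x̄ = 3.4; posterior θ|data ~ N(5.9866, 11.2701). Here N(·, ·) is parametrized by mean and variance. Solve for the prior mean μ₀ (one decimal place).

With known observation variance, the Normal–Normal posterior has precision τ_n = τ₀ + n/σ² and mean μ_n = (τ₀μ₀ + (n/σ²)x̄)/τ_n.
Here τ₀ = 1/146.4 = 0.006831 and τ_data = 10/122.1 = 0.081900, so τ_n = 0.088731.
Rearranging for μ₀: μ₀ = (μ_n·τ_n − τ_data·x̄)/τ₀ = (5.9866·0.088731 − 0.081900·3.4) / 0.006831 = 0.252737/0.006831 ≈ 37.0.

μ₀ = 37.0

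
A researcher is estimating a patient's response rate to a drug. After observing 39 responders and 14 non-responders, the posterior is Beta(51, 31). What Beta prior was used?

Beta(12, 17)

Under Beta–binomial conjugacy the posterior parameters are (α+s, β+f).
Subtract the data counts: 51−39=12, 31−14=17.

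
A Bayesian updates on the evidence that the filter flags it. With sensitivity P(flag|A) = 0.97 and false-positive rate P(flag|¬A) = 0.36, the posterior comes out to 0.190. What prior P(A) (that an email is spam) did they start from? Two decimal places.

Bayes' rule in odds form gives O(A|E) = O(A)·[P(E|A)/P(E|¬A)], hence O(A) = O(A|E)/LR.
Posterior odds = 0.190/(1−0.190) = 0.2346. LR = 0.97/0.36 = 2.6944.
Prior odds = 0.2346/2.6944 = 0.0871, so P(A) = 0.0871/(1+0.0871) ≈ 0.08.

P(A) = 0.08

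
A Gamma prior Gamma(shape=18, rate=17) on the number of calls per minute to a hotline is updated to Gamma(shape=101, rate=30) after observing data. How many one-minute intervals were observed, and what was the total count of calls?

n = 13 one-minute intervals with total 83 calls

Gamma–Poisson conjugacy: posterior shape = α + Σxᵢ, posterior rate = β + n.
Matching: Σxᵢ = 101 − 18 = 83 and n = 30 − 17 = 13.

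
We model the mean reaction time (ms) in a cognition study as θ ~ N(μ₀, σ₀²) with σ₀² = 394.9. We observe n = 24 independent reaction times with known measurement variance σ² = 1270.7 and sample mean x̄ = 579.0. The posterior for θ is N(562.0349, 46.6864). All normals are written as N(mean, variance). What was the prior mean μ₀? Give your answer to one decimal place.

With known observation variance, the Normal–Normal posterior has precision τ_n = τ₀ + n/σ² and mean μ_n = (τ₀μ₀ + (n/σ²)x̄)/τ_n.
Here τ₀ = 1/394.9 = 0.002532 and τ_data = 24/1270.7 = 0.018887, so τ_n = 0.021419.
Rearranging for μ₀: μ₀ = (μ_n·τ_n − τ_data·x̄)/τ₀ = (562.0349·0.021419 − 0.018887·579.0) / 0.002532 = 1.102653/0.002532 ≈ 435.5.

μ₀ = 435.5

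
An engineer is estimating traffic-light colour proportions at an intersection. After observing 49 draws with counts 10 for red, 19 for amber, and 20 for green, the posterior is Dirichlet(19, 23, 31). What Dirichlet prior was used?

For a Dirichlet(α) prior with multinomial counts c, the posterior is Dirichlet(α + c) componentwise.
Subtract each count from the matching posterior parameter: 19−10=9, 23−19=4, 31−20=11.

Dirichlet(9, 4, 11)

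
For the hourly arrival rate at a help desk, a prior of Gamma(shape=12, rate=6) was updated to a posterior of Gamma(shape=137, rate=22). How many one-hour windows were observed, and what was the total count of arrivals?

A Gamma(α, β) prior (rate parametrization) on a Poisson rate with n observations summing to S gives posterior Gamma(α+S, β+n).
Matching: Σxᵢ = 137 − 12 = 125 and n = 22 − 6 = 16.

n = 16 one-hour windows with total 125 arrivals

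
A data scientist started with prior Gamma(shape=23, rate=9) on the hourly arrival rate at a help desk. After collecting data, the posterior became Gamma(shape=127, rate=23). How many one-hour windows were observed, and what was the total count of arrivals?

n = 14 one-hour windows with total 104 arrivals

Gamma–Poisson conjugacy: posterior shape = α + Σxᵢ, posterior rate = β + n.
Matching: Σxᵢ = 127 − 23 = 104 and n = 23 − 9 = 14.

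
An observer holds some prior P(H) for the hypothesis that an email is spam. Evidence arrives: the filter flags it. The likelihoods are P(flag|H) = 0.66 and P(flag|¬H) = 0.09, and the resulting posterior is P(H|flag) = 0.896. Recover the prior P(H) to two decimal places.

In odds form, posterior odds = prior odds × likelihood ratio, so prior odds = posterior odds ÷ LR.
Posterior odds = 0.896/(1−0.896) = 8.6154. LR = 0.66/0.09 = 7.3333.
Prior odds = 8.6154/7.3333 = 1.1748, so P(H) = 1.1748/(1+1.1748) ≈ 0.54.

P(H) = 0.54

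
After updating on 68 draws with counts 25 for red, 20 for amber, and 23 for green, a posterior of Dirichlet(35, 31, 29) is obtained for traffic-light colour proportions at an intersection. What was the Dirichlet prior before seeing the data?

Dirichlet(10, 11, 6)

For a Dirichlet(α) prior with multinomial counts c, the posterior is Dirichlet(α + c) componentwise.
Subtract each count from the matching posterior parameter: 35−25=10, 31−20=11, 29−23=6.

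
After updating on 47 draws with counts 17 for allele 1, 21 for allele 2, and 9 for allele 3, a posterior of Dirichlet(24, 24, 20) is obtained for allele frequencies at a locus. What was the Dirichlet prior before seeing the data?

For a Dirichlet(α) prior with multinomial counts c, the posterior is Dirichlet(α + c) componentwise.
Subtract each count from the matching posterior parameter: 24−17=7, 24−21=3, 20−9=11.

Dirichlet(7, 3, 11)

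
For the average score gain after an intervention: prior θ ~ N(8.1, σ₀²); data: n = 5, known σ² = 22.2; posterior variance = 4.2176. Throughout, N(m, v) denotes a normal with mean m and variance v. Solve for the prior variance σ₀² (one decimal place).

Posterior precision equals prior precision plus data precision: 1/σ_n² = 1/σ₀² + n/σ².
So 1/σ₀² = 1/4.2176 − 5/22.2 = 0.237102 − 0.225225 = 0.011877.
Hence σ₀² = 1/0.011877 ≈ 84.2.

σ₀² = 84.2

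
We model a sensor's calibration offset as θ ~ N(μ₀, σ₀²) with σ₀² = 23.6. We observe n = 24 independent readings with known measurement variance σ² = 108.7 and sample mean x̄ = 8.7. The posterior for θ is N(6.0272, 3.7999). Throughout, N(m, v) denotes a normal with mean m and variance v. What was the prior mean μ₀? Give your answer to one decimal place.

With known observation variance, the Normal–Normal posterior has precision τ_n = τ₀ + n/σ² and mean μ_n = (τ₀μ₀ + (n/σ²)x̄)/τ_n.
Here τ₀ = 1/23.6 = 0.042373 and τ_data = 24/108.7 = 0.220791, so τ_n = 0.263164.
Rearranging for μ₀: μ₀ = (μ_n·τ_n − τ_data·x̄)/τ₀ = (6.0272·0.263164 − 0.220791·8.7) / 0.042373 = -0.334740/0.042373 ≈ -7.9.

μ₀ = -7.9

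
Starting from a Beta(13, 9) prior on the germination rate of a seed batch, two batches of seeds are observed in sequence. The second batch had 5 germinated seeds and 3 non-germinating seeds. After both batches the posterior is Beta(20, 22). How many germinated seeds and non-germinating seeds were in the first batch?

2 germinated seeds and 10 non-germinating seeds

Sequential conjugate updates are equivalent to a single update on the pooled data, so total successes = posterior α − prior α and total failures = posterior β − prior β.
Total across both batches: 20−13=7 germinated seeds, 22−9=13 non-germinating seeds.
Subtract the second batch: 7−5=2 germinated seeds and 13−3=10 non-germinating seeds.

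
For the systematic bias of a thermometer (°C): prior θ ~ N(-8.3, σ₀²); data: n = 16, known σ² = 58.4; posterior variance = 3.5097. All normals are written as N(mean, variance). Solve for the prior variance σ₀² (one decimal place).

Posterior precision equals prior precision plus data precision: 1/σ_n² = 1/σ₀² + n/σ².
So 1/σ₀² = 1/3.5097 − 16/58.4 = 0.284925 − 0.273973 = 0.010952.
Hence σ₀² = 1/0.010952 ≈ 91.3.

σ₀² = 91.3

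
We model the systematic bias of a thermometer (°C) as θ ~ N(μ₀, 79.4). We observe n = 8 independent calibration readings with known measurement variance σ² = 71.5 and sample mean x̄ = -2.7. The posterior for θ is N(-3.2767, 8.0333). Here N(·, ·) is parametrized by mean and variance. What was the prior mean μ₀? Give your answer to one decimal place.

μ₀ = -8.4

The posterior mean is a precision-weighted average: μ_n = (τ₀μ₀ + τ_data·x̄)/(τ₀+τ_data), with τ₀=1/σ₀² and τ_data=n/σ².
Here τ₀ = 1/79.4 = 0.012594 and τ_data = 8/71.5 = 0.111888, so τ_n = 0.124482.
Rearranging for μ₀: μ₀ = (μ_n·τ_n − τ_data·x̄)/τ₀ = (-3.2767·0.124482 − 0.111888·-2.7) / 0.012594 = -0.105793/0.012594 ≈ -8.4.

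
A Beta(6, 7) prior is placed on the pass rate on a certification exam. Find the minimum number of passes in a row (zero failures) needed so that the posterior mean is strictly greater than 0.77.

After k passes and 0 failures the posterior is Beta(6+k, 7), with mean (6+k)/(6+7+k).
Set (6+k)/(13+k) > 0.77 and solve: k > (0.77·13 − 6)/(1 − 0.77) = 17.435.
The smallest integer exceeding 17.435 is 18.

k = 18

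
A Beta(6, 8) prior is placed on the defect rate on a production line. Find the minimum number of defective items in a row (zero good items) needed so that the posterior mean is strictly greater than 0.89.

k = 59

After k defective items and 0 good items the posterior is Beta(6+k, 8), with mean (6+k)/(6+8+k).
Set (6+k)/(14+k) > 0.89 and solve: k > (0.89·14 − 6)/(1 − 0.89) = 58.727.
The smallest integer exceeding 58.727 is 59.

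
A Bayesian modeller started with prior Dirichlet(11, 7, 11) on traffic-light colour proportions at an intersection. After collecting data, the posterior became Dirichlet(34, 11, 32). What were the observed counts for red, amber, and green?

For a Dirichlet(α) prior with multinomial counts c, the posterior is Dirichlet(α + c) componentwise.
Counts are posterior − prior componentwise: 34−11=23, 11−7=4, 32−11=21.

counts (23, 4, 21)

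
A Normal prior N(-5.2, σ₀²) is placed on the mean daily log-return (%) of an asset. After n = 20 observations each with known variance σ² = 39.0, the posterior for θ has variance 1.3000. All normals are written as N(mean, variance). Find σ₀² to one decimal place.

σ₀² = 3.9

Posterior precision equals prior precision plus data precision: 1/σ_n² = 1/σ₀² + n/σ².
So 1/σ₀² = 1/1.3000 − 20/39.0 = 0.769231 − 0.512821 = 0.256410.
Hence σ₀² = 1/0.256410 ≈ 3.9.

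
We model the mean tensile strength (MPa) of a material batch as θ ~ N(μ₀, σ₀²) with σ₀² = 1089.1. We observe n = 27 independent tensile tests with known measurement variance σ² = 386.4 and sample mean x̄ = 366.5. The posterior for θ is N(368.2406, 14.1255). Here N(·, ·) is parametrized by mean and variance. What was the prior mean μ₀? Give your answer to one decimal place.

With known observation variance, the Normal–Normal posterior has precision τ_n = τ₀ + n/σ² and mean μ_n = (τ₀μ₀ + (n/σ²)x̄)/τ_n.
Here τ₀ = 1/1089.1 = 0.000918 and τ_data = 27/386.4 = 0.069876, so τ_n = 0.070794.
Rearranging for μ₀: μ₀ = (μ_n·τ_n − τ_data·x̄)/τ₀ = (368.2406·0.070794 − 0.069876·366.5) / 0.000918 = 0.459671/0.000918 ≈ 500.7.

μ₀ = 500.7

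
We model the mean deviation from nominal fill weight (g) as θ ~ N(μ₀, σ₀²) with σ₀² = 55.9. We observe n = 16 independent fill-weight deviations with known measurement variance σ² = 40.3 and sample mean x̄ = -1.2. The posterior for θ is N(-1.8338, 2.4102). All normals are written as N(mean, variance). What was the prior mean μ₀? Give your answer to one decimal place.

The posterior mean is a precision-weighted average: μ_n = (τ₀μ₀ + τ_data·x̄)/(τ₀+τ_data), with τ₀=1/σ₀² and τ_data=n/σ².
Here τ₀ = 1/55.9 = 0.017889 and τ_data = 16/40.3 = 0.397022, so τ_n = 0.414911.
Rearranging for μ₀: μ₀ = (μ_n·τ_n − τ_data·x̄)/τ₀ = (-1.8338·0.414911 − 0.397022·-1.2) / 0.017889 = -0.284437/0.017889 ≈ -15.9.

μ₀ = -15.9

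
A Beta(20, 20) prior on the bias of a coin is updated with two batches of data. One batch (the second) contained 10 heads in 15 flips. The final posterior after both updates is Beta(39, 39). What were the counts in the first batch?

Sequential conjugate updates are equivalent to a single update on the pooled data, so total successes = posterior α − prior α and total failures = posterior β − prior β.
Total across both batches: 39−20=19 heads, 39−20=19 tails.
Subtract the second batch: 19−10=9 heads and 19−5=14 tails.

9 heads and 14 tails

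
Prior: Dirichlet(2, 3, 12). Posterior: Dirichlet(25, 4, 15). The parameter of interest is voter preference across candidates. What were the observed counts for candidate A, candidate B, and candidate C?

For a Dirichlet(α) prior with multinomial counts c, the posterior is Dirichlet(α + c) componentwise.
Counts are posterior − prior componentwise: 25−2=23, 4−3=1, 15−12=3.

counts (23, 1, 3)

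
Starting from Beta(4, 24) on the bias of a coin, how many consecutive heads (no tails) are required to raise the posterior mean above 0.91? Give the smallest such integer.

After k heads and 0 tails the posterior is Beta(4+k, 24), with mean (4+k)/(4+24+k).
Set (4+k)/(28+k) > 0.91 and solve: k > (0.91·28 − 4)/(1 − 0.91) = 238.667.
The smallest integer exceeding 238.667 is 239, and checking k=239: (243)/(267) = 0.9101 > 0.91.

k = 239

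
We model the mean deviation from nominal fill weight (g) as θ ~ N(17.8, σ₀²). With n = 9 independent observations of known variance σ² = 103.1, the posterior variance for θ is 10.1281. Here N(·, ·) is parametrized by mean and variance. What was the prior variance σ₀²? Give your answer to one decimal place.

Posterior precision equals prior precision plus data precision: 1/σ_n² = 1/σ₀² + n/σ².
So 1/σ₀² = 1/10.1281 − 9/103.1 = 0.098735 − 0.087294 = 0.011441.
Hence σ₀² = 1/0.011441 ≈ 87.4.

σ₀² = 87.4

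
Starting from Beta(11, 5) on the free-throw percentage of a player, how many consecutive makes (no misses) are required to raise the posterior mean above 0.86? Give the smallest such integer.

k = 20

After k makes and 0 misses the posterior is Beta(11+k, 5), with mean (11+k)/(11+5+k).
Set (11+k)/(16+k) > 0.86 and solve: k > (0.86·16 − 11)/(1 − 0.86) = 19.714.
The smallest integer exceeding 19.714 is 20, and checking k=20: (31)/(36) = 0.8611 > 0.86.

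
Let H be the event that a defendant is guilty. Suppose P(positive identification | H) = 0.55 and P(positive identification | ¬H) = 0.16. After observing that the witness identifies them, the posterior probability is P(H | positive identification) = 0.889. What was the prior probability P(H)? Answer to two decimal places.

P(H) = 0.70

Bayes' rule in odds form gives O(H|E) = O(H)·[P(E|H)/P(E|¬H)], hence O(H) = O(H|E)/LR.
Posterior odds = 0.889/(1−0.889) = 8.0090. LR = 0.55/0.16 = 3.4375.
Prior odds = 8.0090/3.4375 = 2.3299, so P(H) = 2.3299/(1+2.3299) ≈ 0.70.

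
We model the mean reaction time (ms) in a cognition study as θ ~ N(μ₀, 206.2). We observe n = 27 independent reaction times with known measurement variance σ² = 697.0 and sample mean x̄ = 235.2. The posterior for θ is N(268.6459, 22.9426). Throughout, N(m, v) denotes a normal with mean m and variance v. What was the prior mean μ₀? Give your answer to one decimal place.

μ₀ = 535.8

The posterior mean is a precision-weighted average: μ_n = (τ₀μ₀ + τ_data·x̄)/(τ₀+τ_data), with τ₀=1/σ₀² and τ_data=n/σ².
Here τ₀ = 1/206.2 = 0.004850 and τ_data = 27/697.0 = 0.038737, so τ_n = 0.043587.
Rearranging for μ₀: μ₀ = (μ_n·τ_n − τ_data·x̄)/τ₀ = (268.6459·0.043587 − 0.038737·235.2) / 0.004850 = 2.598526/0.004850 ≈ 535.8.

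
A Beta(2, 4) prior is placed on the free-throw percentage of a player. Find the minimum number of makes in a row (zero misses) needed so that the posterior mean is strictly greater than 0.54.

k = 3

After k makes and 0 misses the posterior is Beta(2+k, 4), with mean (2+k)/(2+4+k).
Set (2+k)/(6+k) > 0.54 and solve: k > (0.54·6 − 2)/(1 − 0.54) = 2.696.
The smallest integer exceeding 2.696 is 3.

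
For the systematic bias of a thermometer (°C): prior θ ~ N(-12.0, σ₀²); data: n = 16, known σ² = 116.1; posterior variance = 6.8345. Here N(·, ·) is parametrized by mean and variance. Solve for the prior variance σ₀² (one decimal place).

σ₀² = 117.6

For the Normal–Normal model with known σ², precisions add: τ_n = τ₀ + n/σ².
So 1/σ₀² = 1/6.8345 − 16/116.1 = 0.146316 − 0.137812 = 0.008504.
Hence σ₀² = 1/0.008504 ≈ 117.6.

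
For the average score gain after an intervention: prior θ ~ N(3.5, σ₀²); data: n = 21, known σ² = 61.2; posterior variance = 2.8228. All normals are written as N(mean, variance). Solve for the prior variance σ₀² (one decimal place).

σ₀² = 89.9

Posterior precision equals prior precision plus data precision: 1/σ_n² = 1/σ₀² + n/σ².
So 1/σ₀² = 1/2.8228 − 21/61.2 = 0.354258 − 0.343137 = 0.011121.
Hence σ₀² = 1/0.011121 ≈ 89.9.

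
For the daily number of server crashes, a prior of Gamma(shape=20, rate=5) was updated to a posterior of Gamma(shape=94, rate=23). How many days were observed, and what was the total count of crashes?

A Gamma(α, β) prior (rate parametrization) on a Poisson rate with n observations summing to S gives posterior Gamma(α+S, β+n).
Matching: Σxᵢ = 94 − 20 = 74 and n = 23 − 5 = 18.

n = 18 days with total 74 crashes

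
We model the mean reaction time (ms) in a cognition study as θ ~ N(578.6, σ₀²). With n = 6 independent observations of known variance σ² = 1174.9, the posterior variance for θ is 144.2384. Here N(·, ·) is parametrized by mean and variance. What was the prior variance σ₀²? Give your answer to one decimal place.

σ₀² = 547.6

For the Normal–Normal model with known σ², precisions add: τ_n = τ₀ + n/σ².
So 1/σ₀² = 1/144.2384 − 6/1174.9 = 0.006933 − 0.005107 = 0.001826.
Hence σ₀² = 1/0.001826 ≈ 547.6.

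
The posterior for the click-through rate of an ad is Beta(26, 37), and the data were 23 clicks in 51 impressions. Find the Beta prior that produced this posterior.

Beta is conjugate to the binomial likelihood: posterior = Beta(α+s, β+f).
Subtract the data counts: 26−23=3, 37−28=9.

Beta(3, 9)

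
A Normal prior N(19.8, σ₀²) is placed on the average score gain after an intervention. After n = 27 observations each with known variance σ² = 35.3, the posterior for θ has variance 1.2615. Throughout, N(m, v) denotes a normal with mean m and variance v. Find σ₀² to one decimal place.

σ₀² = 35.9

For the Normal–Normal model with known σ², precisions add: τ_n = τ₀ + n/σ².
So 1/σ₀² = 1/1.2615 − 27/35.3 = 0.792707 − 0.764873 = 0.027834.
Hence σ₀² = 1/0.027834 ≈ 35.9.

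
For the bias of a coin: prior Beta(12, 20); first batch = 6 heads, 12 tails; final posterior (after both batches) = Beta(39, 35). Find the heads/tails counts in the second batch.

Sequential conjugate updates are equivalent to a single update on the pooled data, so total successes = posterior α − prior α and total failures = posterior β − prior β.
Total across both batches: 39−12=27 heads, 35−20=15 tails.
Subtract the first batch: 27−6=21 heads and 15−12=3 tails.

21 heads and 3 tails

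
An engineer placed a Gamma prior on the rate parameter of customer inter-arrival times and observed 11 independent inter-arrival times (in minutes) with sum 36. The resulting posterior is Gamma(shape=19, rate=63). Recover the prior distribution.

Gamma(shape=8, rate=27)

For an exponential likelihood with a Gamma(α, β) prior on the rate, n observations with total T give posterior Gamma(α+n, β+T).
So α = 19 − 11 = 8 and β = 63 − 36 = 27.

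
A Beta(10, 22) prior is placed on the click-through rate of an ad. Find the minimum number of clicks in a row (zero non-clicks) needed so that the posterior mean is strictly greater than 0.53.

k = 15

After k clicks and 0 non-clicks the posterior is Beta(10+k, 22), with mean (10+k)/(10+22+k).
Set (10+k)/(32+k) > 0.53 and solve: k > (0.53·32 − 10)/(1 − 0.53) = 14.809.
The smallest integer exceeding 14.809 is 15, and checking k=15: (25)/(47) = 0.5319 > 0.53.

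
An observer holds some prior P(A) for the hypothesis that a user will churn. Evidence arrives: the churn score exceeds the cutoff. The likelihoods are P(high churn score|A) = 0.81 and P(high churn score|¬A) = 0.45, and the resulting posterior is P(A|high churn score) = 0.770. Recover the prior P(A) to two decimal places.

P(A) = 0.65

Bayes' rule in odds form gives O(A|E) = O(A)·[P(E|A)/P(E|¬A)], hence O(A) = O(A|E)/LR.
Posterior odds = 0.770/(1−0.770) = 3.3478. LR = 0.81/0.45 = 1.8000.
Prior odds = 3.3478/1.8000 = 1.8599, so P(A) = 1.8599/(1+1.8599) ≈ 0.65.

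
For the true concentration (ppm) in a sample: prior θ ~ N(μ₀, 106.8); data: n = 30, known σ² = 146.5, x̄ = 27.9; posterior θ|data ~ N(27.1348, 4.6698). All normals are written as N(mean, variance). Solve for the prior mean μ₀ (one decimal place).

μ₀ = 10.4

The posterior mean is a precision-weighted average: μ_n = (τ₀μ₀ + τ_data·x̄)/(τ₀+τ_data), with τ₀=1/σ₀² and τ_data=n/σ².
Here τ₀ = 1/106.8 = 0.009363 and τ_data = 30/146.5 = 0.204778, so τ_n = 0.214141.
Rearranging for μ₀: μ₀ = (μ_n·τ_n − τ_data·x̄)/τ₀ = (27.1348·0.214141 − 0.204778·27.9) / 0.009363 = 0.097367/0.009363 ≈ 10.4.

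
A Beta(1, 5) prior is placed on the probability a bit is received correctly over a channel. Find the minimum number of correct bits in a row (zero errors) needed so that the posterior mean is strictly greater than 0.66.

After k correct bits and 0 errors the posterior is Beta(1+k, 5), with mean (1+k)/(1+5+k).
Set (1+k)/(6+k) > 0.66 and solve: k > (0.66·6 − 1)/(1 − 0.66) = 8.706.
The smallest integer exceeding 8.706 is 9.

k = 9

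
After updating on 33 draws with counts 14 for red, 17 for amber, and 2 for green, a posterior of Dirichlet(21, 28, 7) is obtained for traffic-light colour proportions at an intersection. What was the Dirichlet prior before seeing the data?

For a Dirichlet(α) prior with multinomial counts c, the posterior is Dirichlet(α + c) componentwise.
Subtract each count from the matching posterior parameter: 21−14=7, 28−17=11, 7−2=5.

Dirichlet(7, 11, 5)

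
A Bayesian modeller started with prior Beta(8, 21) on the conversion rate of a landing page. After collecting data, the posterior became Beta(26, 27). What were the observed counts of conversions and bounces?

18 conversions and 6 bounces

Beta is conjugate to the binomial likelihood: posterior = Beta(a+s, b+f).
Match parameters: s=26−8=18, f=27−21=6.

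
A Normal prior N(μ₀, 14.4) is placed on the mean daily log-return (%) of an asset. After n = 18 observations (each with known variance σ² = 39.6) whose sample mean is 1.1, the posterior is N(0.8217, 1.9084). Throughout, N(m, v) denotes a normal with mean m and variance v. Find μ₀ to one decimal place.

With known observation variance, the Normal–Normal posterior has precision τ_n = τ₀ + n/σ² and mean μ_n = (τ₀μ₀ + (n/σ²)x̄)/τ_n.
Here τ₀ = 1/14.4 = 0.069444 and τ_data = 18/39.6 = 0.454545, so τ_n = 0.523989.
Rearranging for μ₀: μ₀ = (μ_n·τ_n − τ_data·x̄)/τ₀ = (0.8217·0.523989 − 0.454545·1.1) / 0.069444 = -0.069438/0.069444 ≈ -1.0.

μ₀ = -1.0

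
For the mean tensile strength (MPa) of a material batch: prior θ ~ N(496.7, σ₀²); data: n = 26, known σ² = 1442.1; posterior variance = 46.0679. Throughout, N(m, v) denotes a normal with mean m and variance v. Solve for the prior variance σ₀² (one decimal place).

σ₀² = 271.9

Posterior precision equals prior precision plus data precision: 1/σ_n² = 1/σ₀² + n/σ².
So 1/σ₀² = 1/46.0679 − 26/1442.1 = 0.021707 − 0.018029 = 0.003678.
Hence σ₀² = 1/0.003678 ≈ 271.9.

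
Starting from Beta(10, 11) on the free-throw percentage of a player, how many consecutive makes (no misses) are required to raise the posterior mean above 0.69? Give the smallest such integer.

After k makes and 0 misses the posterior is Beta(10+k, 11), with mean (10+k)/(10+11+k).
Set (10+k)/(21+k) > 0.69 and solve: k > (0.69·21 − 10)/(1 − 0.69) = 14.484.
The smallest integer exceeding 14.484 is 15, and checking k=15: (25)/(36) = 0.6944 > 0.69.

k = 15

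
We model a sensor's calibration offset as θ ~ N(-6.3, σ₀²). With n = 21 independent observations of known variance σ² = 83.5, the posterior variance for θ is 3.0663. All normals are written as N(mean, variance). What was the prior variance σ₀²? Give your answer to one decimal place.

σ₀² = 13.4

For the Normal–Normal model with known σ², precisions add: τ_n = τ₀ + n/σ².
So 1/σ₀² = 1/3.0663 − 21/83.5 = 0.326126 − 0.251497 = 0.074629.
Hence σ₀² = 1/0.074629 ≈ 13.4.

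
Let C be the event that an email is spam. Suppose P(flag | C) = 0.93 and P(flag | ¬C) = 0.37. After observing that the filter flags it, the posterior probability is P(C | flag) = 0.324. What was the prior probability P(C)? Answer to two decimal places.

In odds form, posterior odds = prior odds × likelihood ratio, so prior odds = posterior odds ÷ LR.
Posterior odds = 0.324/(1−0.324) = 0.4793. LR = 0.93/0.37 = 2.5135.
Prior odds = 0.4793/2.5135 = 0.1907, so P(C) = 0.1907/(1+0.1907) ≈ 0.16.

P(C) = 0.16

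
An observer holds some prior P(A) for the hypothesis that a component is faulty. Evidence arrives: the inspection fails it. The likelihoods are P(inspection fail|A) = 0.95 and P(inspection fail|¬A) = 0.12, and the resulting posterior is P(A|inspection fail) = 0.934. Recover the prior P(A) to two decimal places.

P(A) = 0.64

In odds form, posterior odds = prior odds × likelihood ratio, so prior odds = posterior odds ÷ LR.
Posterior odds = 0.934/(1−0.934) = 14.1515. LR = 0.95/0.12 = 7.9167.
Prior odds = 14.1515/7.9167 = 1.7876, so P(A) = 1.7876/(1+1.7876) ≈ 0.64.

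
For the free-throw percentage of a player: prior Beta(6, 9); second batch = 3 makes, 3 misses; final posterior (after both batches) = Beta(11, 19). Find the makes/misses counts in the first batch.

2 makes and 7 misses

Because Beta–binomial updating is additive in the counts, the combined data contributed (α_post−α_prior, β_post−β_prior) successes and failures.
Total across both batches: 11−6=5 makes, 19−9=10 misses.
Subtract the second batch: 5−3=2 makes and 10−3=7 misses.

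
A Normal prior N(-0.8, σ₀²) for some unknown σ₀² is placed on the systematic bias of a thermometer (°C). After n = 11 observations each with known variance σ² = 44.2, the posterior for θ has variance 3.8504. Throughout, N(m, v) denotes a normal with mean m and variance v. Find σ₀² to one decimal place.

σ₀² = 92.2

For the Normal–Normal model with known σ², precisions add: τ_n = τ₀ + n/σ².
So 1/σ₀² = 1/3.8504 − 11/44.2 = 0.259713 − 0.248869 = 0.010844.
Hence σ₀² = 1/0.010844 ≈ 92.2.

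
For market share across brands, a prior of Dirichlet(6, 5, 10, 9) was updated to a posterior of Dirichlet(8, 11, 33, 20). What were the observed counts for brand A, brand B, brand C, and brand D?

counts (2, 6, 23, 11)

For a Dirichlet(α) prior with multinomial counts c, the posterior is Dirichlet(α + c) componentwise.
Counts are posterior − prior componentwise: 8−6=2, 11−5=6, 33−10=23, 20−9=11.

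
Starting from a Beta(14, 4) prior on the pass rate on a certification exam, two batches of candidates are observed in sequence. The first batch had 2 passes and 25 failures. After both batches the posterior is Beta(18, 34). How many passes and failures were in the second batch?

2 passes and 5 failures

Because Beta–binomial updating is additive in the counts, the combined data contributed (α_post−α_prior, β_post−β_prior) successes and failures.
Total across both batches: 18−14=4 passes, 34−4=30 failures.
Subtract the first batch: 4−2=2 passes and 30−25=5 failures.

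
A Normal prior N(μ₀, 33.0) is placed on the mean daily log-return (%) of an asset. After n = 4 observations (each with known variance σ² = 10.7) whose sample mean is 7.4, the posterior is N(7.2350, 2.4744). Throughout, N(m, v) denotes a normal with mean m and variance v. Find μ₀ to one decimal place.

The posterior mean is a precision-weighted average: μ_n = (τ₀μ₀ + τ_data·x̄)/(τ₀+τ_data), with τ₀=1/σ₀² and τ_data=n/σ².
Here τ₀ = 1/33.0 = 0.030303 and τ_data = 4/10.7 = 0.373832, so τ_n = 0.404135.
Rearranging for μ₀: μ₀ = (μ_n·τ_n − τ_data·x̄)/τ₀ = (7.2350·0.404135 − 0.373832·7.4) / 0.030303 = 0.157560/0.030303 ≈ 5.2.

μ₀ = 5.2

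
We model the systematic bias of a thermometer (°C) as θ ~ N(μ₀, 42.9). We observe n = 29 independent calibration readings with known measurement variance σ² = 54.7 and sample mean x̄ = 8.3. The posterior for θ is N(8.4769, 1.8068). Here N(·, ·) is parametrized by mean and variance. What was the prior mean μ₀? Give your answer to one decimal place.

μ₀ = 12.5

The posterior mean is a precision-weighted average: μ_n = (τ₀μ₀ + τ_data·x̄)/(τ₀+τ_data), with τ₀=1/σ₀² and τ_data=n/σ².
Here τ₀ = 1/42.9 = 0.023310 and τ_data = 29/54.7 = 0.530165, so τ_n = 0.553475.
Rearranging for μ₀: μ₀ = (μ_n·τ_n − τ_data·x̄)/τ₀ = (8.4769·0.553475 − 0.530165·8.3) / 0.023310 = 0.291383/0.023310 ≈ 12.5.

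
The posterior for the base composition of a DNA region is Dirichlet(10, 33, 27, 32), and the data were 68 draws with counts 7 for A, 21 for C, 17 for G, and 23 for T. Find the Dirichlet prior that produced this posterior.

For a Dirichlet(α) prior with multinomial counts c, the posterior is Dirichlet(α + c) componentwise.
Subtract each count from the matching posterior parameter: 10−7=3, 33−21=12, 27−17=10, 32−23=9.

Dirichlet(3, 12, 10, 9)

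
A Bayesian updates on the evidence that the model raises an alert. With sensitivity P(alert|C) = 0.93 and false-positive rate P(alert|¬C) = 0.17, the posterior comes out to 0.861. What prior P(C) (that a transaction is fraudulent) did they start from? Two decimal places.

P(C) = 0.53

Bayes' rule in odds form gives O(C|E) = O(C)·[P(E|C)/P(E|¬C)], hence O(C) = O(C|E)/LR.
Posterior odds = 0.861/(1−0.861) = 6.1942. LR = 0.93/0.17 = 5.4706.
Prior odds = 6.1942/5.4706 = 1.1323, so P(C) = 1.1323/(1+1.1323) ≈ 0.53.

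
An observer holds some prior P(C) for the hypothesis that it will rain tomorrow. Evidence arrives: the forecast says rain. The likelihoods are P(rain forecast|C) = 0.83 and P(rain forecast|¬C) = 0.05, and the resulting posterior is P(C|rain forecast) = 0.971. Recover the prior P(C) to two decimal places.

Bayes' rule in odds form gives O(C|E) = O(C)·[P(E|C)/P(E|¬C)], hence O(C) = O(C|E)/LR.
Posterior odds = 0.971/(1−0.971) = 33.4828. LR = 0.83/0.05 = 16.6000.
Prior odds = 33.4828/16.6000 = 2.0170, so P(C) = 2.0170/(1+2.0170) ≈ 0.67.

P(C) = 0.67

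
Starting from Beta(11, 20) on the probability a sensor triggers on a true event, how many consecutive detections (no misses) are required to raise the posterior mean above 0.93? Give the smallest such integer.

After k detections and 0 misses the posterior is Beta(11+k, 20), with mean (11+k)/(11+20+k).
Set (11+k)/(31+k) > 0.93 and solve: k > (0.93·31 − 11)/(1 − 0.93) = 254.714.
The smallest integer exceeding 254.714 is 255.

k = 255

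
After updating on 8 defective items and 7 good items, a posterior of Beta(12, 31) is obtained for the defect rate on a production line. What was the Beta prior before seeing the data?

A Beta(a, b) prior with s successes and f failures in binomial data gives a Beta(a+s, b+f) posterior.
Subtract the data counts: 12−8=4, 31−7=24.

Beta(4, 24)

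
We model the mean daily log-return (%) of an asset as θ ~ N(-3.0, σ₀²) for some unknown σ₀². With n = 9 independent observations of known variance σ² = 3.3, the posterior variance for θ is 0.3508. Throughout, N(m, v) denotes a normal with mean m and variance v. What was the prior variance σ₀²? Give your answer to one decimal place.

σ₀² = 8.1

For the Normal–Normal model with known σ², precisions add: τ_n = τ₀ + n/σ².
So 1/σ₀² = 1/0.3508 − 9/3.3 = 2.850627 − 2.727273 = 0.123354.
Hence σ₀² = 1/0.123354 ≈ 8.1.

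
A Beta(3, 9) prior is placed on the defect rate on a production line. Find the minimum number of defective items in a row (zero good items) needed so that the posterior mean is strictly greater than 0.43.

k = 4

After k defective items and 0 good items the posterior is Beta(3+k, 9), with mean (3+k)/(3+9+k).
Set (3+k)/(12+k) > 0.43 and solve: k > (0.43·12 − 3)/(1 − 0.43) = 3.789.
The smallest integer exceeding 3.789 is 4, and checking k=4: (7)/(16) = 0.4375 > 0.43.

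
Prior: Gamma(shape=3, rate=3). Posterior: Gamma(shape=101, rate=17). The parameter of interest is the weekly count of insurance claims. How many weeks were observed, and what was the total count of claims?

n = 14 weeks with total 98 claims

A Gamma(α, β) prior (rate parametrization) on a Poisson rate with n observations summing to S gives posterior Gamma(α+S, β+n).
Matching: Σxᵢ = 101 − 3 = 98 and n = 17 − 3 = 14.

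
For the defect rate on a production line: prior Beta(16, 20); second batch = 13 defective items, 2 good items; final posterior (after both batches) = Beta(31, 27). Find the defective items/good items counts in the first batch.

2 defective items and 5 good items

Because Beta–binomial updating is additive in the counts, the combined data contributed (α_post−α_prior, β_post−β_prior) successes and failures.
Total across both batches: 31−16=15 defective items, 27−20=7 good items.
Subtract the second batch: 15−13=2 defective items and 7−2=5 good items.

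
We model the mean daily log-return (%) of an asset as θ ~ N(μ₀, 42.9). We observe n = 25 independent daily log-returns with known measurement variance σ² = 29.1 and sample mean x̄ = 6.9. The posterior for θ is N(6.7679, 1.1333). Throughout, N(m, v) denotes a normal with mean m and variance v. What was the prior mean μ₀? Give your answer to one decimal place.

The posterior mean is a precision-weighted average: μ_n = (τ₀μ₀ + τ_data·x̄)/(τ₀+τ_data), with τ₀=1/σ₀² and τ_data=n/σ².
Here τ₀ = 1/42.9 = 0.023310 and τ_data = 25/29.1 = 0.859107, so τ_n = 0.882417.
Rearranging for μ₀: μ₀ = (μ_n·τ_n − τ_data·x̄)/τ₀ = (6.7679·0.882417 − 0.859107·6.9) / 0.023310 = 0.044272/0.023310 ≈ 1.9.

μ₀ = 1.9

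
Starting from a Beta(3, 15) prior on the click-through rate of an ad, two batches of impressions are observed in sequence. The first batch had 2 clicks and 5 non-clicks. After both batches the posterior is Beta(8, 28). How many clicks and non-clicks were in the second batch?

Because Beta–binomial updating is additive in the counts, the combined data contributed (α_post−α_prior, β_post−β_prior) successes and failures.
Total across both batches: 8−3=5 clicks, 28−15=13 non-clicks.
Subtract the first batch: 5−2=3 clicks and 13−5=8 non-clicks.

3 clicks and 8 non-clicks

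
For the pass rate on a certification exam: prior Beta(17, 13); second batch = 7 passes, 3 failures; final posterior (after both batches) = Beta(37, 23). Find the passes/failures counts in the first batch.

13 passes and 7 failures

Because Beta–binomial updating is additive in the counts, the combined data contributed (α_post−α_prior, β_post−β_prior) successes and failures.
Total across both batches: 37−17=20 passes, 23−13=10 failures.
Subtract the second batch: 20−7=13 passes and 10−3=7 failures.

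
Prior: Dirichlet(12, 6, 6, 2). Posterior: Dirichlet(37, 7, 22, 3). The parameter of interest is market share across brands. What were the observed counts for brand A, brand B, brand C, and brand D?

For a Dirichlet(α) prior with multinomial counts c, the posterior is Dirichlet(α + c) componentwise.
Counts are posterior − prior componentwise: 37−12=25, 7−6=1, 22−6=16, 3−2=1.

counts (25, 1, 16, 1)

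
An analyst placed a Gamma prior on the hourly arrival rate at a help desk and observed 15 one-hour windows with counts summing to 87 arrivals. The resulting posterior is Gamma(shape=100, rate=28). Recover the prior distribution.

Gamma(shape=13, rate=13)

Gamma–Poisson conjugacy: posterior shape = α + Σxᵢ, posterior rate = β + n.
So α = 100 − 87 = 13 and β = 28 − 15 = 13.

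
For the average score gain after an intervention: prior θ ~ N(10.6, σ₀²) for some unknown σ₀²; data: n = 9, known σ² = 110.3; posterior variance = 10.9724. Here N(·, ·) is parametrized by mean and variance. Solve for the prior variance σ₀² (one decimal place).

σ₀² = 104.8

For the Normal–Normal model with known σ², precisions add: τ_n = τ₀ + n/σ².
So 1/σ₀² = 1/10.9724 − 9/110.3 = 0.091138 − 0.081596 = 0.009542.
Hence σ₀² = 1/0.009542 ≈ 104.8.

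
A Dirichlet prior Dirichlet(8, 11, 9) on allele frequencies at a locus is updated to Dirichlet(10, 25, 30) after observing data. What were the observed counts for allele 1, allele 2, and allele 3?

counts (2, 14, 21)

For a Dirichlet(α) prior with multinomial counts c, the posterior is Dirichlet(α + c) componentwise.
Counts are posterior − prior componentwise: 10−8=2, 25−11=14, 30−9=21.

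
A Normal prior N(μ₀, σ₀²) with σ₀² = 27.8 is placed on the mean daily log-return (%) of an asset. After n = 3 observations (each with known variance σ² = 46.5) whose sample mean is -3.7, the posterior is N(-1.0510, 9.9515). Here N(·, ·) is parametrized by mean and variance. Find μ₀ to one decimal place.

μ₀ = 3.7

The posterior mean is a precision-weighted average: μ_n = (τ₀μ₀ + τ_data·x̄)/(τ₀+τ_data), with τ₀=1/σ₀² and τ_data=n/σ².
Here τ₀ = 1/27.8 = 0.035971 and τ_data = 3/46.5 = 0.064516, so τ_n = 0.100487.
Rearranging for μ₀: μ₀ = (μ_n·τ_n − τ_data·x̄)/τ₀ = (-1.0510·0.100487 − 0.064516·-3.7) / 0.035971 = 0.133097/0.035971 ≈ 3.7.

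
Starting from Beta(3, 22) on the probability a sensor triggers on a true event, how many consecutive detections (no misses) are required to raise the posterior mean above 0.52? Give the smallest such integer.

k = 21

After k detections and 0 misses the posterior is Beta(3+k, 22), with mean (3+k)/(3+22+k).
Set (3+k)/(25+k) > 0.52 and solve: k > (0.52·25 − 3)/(1 − 0.52) = 20.833.
The smallest integer exceeding 20.833 is 21.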